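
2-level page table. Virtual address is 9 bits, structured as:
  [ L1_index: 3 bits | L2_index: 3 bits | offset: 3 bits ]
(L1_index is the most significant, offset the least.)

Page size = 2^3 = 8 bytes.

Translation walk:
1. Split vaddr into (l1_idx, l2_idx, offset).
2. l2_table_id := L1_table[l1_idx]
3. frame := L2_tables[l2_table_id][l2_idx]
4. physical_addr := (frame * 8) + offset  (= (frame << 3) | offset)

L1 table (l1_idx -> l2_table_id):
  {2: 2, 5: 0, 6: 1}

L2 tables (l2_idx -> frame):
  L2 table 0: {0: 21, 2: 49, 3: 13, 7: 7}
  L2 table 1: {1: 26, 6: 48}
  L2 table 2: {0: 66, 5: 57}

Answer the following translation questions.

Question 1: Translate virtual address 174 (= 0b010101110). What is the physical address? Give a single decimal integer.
vaddr = 174 = 0b010101110
Split: l1_idx=2, l2_idx=5, offset=6
L1[2] = 2
L2[2][5] = 57
paddr = 57 * 8 + 6 = 462

Answer: 462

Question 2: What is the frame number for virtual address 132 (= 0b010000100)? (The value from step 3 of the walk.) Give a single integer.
Answer: 66

Derivation:
vaddr = 132: l1_idx=2, l2_idx=0
L1[2] = 2; L2[2][0] = 66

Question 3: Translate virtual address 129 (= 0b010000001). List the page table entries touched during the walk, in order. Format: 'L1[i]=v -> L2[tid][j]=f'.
Answer: L1[2]=2 -> L2[2][0]=66

Derivation:
vaddr = 129 = 0b010000001
Split: l1_idx=2, l2_idx=0, offset=1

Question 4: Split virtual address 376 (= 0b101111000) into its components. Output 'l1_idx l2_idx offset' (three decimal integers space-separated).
Answer: 5 7 0

Derivation:
vaddr = 376 = 0b101111000
  top 3 bits -> l1_idx = 5
  next 3 bits -> l2_idx = 7
  bottom 3 bits -> offset = 0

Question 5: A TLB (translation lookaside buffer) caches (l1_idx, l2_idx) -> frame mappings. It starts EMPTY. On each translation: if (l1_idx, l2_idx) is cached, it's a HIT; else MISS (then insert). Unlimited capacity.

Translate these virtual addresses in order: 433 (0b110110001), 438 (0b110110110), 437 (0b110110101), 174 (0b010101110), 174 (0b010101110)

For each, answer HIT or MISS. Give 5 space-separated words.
vaddr=433: (6,6) not in TLB -> MISS, insert
vaddr=438: (6,6) in TLB -> HIT
vaddr=437: (6,6) in TLB -> HIT
vaddr=174: (2,5) not in TLB -> MISS, insert
vaddr=174: (2,5) in TLB -> HIT

Answer: MISS HIT HIT MISS HIT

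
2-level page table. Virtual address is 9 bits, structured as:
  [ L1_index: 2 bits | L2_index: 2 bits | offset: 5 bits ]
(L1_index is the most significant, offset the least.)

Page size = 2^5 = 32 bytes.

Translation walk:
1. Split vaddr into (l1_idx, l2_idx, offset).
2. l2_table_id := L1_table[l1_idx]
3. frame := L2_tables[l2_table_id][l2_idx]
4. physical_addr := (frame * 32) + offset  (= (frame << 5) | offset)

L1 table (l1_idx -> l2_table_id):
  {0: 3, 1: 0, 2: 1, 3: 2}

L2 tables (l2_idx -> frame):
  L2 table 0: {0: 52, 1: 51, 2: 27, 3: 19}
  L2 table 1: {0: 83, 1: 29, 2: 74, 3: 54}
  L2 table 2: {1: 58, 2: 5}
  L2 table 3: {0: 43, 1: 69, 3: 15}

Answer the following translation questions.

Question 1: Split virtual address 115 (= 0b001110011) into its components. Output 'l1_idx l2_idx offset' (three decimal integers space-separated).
Answer: 0 3 19

Derivation:
vaddr = 115 = 0b001110011
  top 2 bits -> l1_idx = 0
  next 2 bits -> l2_idx = 3
  bottom 5 bits -> offset = 19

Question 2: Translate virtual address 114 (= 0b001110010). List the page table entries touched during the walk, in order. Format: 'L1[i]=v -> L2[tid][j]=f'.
vaddr = 114 = 0b001110010
Split: l1_idx=0, l2_idx=3, offset=18

Answer: L1[0]=3 -> L2[3][3]=15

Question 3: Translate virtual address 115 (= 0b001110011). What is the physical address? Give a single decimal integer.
Answer: 499

Derivation:
vaddr = 115 = 0b001110011
Split: l1_idx=0, l2_idx=3, offset=19
L1[0] = 3
L2[3][3] = 15
paddr = 15 * 32 + 19 = 499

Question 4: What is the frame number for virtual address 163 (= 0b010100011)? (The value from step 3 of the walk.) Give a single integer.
vaddr = 163: l1_idx=1, l2_idx=1
L1[1] = 0; L2[0][1] = 51

Answer: 51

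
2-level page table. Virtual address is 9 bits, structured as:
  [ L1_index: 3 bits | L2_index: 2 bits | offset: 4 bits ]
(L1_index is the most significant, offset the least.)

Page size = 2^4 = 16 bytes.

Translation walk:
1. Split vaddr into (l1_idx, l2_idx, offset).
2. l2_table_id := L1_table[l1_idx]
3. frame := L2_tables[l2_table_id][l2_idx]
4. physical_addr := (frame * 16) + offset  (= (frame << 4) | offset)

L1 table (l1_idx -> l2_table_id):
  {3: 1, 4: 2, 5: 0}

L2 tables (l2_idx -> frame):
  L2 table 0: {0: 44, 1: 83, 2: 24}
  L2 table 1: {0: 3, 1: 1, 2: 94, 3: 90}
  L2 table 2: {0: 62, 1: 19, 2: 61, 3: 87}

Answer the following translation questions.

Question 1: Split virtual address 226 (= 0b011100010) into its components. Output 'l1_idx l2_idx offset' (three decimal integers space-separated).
vaddr = 226 = 0b011100010
  top 3 bits -> l1_idx = 3
  next 2 bits -> l2_idx = 2
  bottom 4 bits -> offset = 2

Answer: 3 2 2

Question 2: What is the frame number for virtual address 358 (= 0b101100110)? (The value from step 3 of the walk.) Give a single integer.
vaddr = 358: l1_idx=5, l2_idx=2
L1[5] = 0; L2[0][2] = 24

Answer: 24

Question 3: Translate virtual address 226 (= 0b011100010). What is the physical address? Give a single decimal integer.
Answer: 1506

Derivation:
vaddr = 226 = 0b011100010
Split: l1_idx=3, l2_idx=2, offset=2
L1[3] = 1
L2[1][2] = 94
paddr = 94 * 16 + 2 = 1506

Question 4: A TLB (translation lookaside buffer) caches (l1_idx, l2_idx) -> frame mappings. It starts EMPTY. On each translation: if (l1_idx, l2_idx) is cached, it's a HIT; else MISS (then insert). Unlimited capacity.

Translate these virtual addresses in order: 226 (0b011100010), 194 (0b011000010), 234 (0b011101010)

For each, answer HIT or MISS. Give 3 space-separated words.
vaddr=226: (3,2) not in TLB -> MISS, insert
vaddr=194: (3,0) not in TLB -> MISS, insert
vaddr=234: (3,2) in TLB -> HIT

Answer: MISS MISS HIT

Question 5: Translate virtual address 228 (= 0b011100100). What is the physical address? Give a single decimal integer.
Answer: 1508

Derivation:
vaddr = 228 = 0b011100100
Split: l1_idx=3, l2_idx=2, offset=4
L1[3] = 1
L2[1][2] = 94
paddr = 94 * 16 + 4 = 1508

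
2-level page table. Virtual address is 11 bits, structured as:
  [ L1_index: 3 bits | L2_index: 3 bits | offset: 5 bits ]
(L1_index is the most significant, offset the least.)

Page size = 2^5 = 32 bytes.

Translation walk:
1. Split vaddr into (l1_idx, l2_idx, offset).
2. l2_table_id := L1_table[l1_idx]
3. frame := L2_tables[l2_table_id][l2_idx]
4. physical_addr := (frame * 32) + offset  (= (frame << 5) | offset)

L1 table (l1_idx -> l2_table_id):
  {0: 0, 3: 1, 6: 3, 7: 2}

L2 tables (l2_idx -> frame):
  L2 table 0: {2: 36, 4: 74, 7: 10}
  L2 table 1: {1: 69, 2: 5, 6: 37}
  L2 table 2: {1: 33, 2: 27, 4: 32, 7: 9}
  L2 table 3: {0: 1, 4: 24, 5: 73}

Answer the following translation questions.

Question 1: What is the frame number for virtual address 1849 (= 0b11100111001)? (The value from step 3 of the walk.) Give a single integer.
vaddr = 1849: l1_idx=7, l2_idx=1
L1[7] = 2; L2[2][1] = 33

Answer: 33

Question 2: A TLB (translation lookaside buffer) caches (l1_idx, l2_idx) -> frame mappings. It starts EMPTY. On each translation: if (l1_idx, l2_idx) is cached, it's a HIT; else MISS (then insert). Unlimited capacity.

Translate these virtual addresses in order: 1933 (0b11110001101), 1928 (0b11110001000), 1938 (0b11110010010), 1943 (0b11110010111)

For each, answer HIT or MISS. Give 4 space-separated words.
Answer: MISS HIT HIT HIT

Derivation:
vaddr=1933: (7,4) not in TLB -> MISS, insert
vaddr=1928: (7,4) in TLB -> HIT
vaddr=1938: (7,4) in TLB -> HIT
vaddr=1943: (7,4) in TLB -> HIT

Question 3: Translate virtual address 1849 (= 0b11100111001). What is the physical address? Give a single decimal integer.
vaddr = 1849 = 0b11100111001
Split: l1_idx=7, l2_idx=1, offset=25
L1[7] = 2
L2[2][1] = 33
paddr = 33 * 32 + 25 = 1081

Answer: 1081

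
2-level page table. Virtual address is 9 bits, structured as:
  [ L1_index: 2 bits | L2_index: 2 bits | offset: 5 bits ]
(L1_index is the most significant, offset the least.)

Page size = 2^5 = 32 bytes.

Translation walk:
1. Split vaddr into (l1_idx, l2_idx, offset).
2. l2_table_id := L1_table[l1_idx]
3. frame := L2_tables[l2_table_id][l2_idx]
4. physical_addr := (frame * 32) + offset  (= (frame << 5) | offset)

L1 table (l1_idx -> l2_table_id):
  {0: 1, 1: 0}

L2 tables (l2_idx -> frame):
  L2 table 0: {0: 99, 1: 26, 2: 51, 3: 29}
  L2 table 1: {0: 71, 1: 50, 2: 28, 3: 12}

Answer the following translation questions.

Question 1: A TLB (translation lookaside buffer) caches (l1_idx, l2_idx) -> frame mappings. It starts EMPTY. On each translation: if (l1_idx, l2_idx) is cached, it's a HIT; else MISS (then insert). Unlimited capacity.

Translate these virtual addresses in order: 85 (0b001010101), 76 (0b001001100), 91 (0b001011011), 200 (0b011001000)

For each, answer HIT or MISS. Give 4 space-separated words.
Answer: MISS HIT HIT MISS

Derivation:
vaddr=85: (0,2) not in TLB -> MISS, insert
vaddr=76: (0,2) in TLB -> HIT
vaddr=91: (0,2) in TLB -> HIT
vaddr=200: (1,2) not in TLB -> MISS, insert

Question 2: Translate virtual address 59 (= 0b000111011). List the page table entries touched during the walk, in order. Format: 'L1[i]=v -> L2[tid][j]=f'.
vaddr = 59 = 0b000111011
Split: l1_idx=0, l2_idx=1, offset=27

Answer: L1[0]=1 -> L2[1][1]=50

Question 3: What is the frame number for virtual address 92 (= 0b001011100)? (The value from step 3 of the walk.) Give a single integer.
Answer: 28

Derivation:
vaddr = 92: l1_idx=0, l2_idx=2
L1[0] = 1; L2[1][2] = 28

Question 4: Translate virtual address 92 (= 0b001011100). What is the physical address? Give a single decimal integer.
vaddr = 92 = 0b001011100
Split: l1_idx=0, l2_idx=2, offset=28
L1[0] = 1
L2[1][2] = 28
paddr = 28 * 32 + 28 = 924

Answer: 924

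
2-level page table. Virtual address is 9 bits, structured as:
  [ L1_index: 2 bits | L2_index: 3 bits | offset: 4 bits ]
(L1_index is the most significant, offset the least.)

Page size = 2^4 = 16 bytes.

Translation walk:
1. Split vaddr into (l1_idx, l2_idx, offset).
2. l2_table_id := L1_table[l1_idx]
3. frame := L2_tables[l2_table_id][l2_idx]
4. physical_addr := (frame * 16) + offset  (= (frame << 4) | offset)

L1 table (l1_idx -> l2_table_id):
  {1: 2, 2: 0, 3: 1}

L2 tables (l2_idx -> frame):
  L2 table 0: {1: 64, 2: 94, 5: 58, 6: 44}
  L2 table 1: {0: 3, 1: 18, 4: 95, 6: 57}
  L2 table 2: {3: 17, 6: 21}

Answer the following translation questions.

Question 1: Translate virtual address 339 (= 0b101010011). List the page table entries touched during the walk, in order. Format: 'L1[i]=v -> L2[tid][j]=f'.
Answer: L1[2]=0 -> L2[0][5]=58

Derivation:
vaddr = 339 = 0b101010011
Split: l1_idx=2, l2_idx=5, offset=3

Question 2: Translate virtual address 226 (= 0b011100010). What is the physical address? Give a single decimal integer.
vaddr = 226 = 0b011100010
Split: l1_idx=1, l2_idx=6, offset=2
L1[1] = 2
L2[2][6] = 21
paddr = 21 * 16 + 2 = 338

Answer: 338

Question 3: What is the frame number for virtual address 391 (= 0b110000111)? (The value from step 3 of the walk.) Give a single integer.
vaddr = 391: l1_idx=3, l2_idx=0
L1[3] = 1; L2[1][0] = 3

Answer: 3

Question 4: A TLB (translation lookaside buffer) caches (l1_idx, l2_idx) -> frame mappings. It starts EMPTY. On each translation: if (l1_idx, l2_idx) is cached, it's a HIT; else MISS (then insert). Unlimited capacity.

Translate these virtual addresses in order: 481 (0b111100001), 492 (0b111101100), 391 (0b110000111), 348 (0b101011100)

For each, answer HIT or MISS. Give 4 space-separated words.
vaddr=481: (3,6) not in TLB -> MISS, insert
vaddr=492: (3,6) in TLB -> HIT
vaddr=391: (3,0) not in TLB -> MISS, insert
vaddr=348: (2,5) not in TLB -> MISS, insert

Answer: MISS HIT MISS MISS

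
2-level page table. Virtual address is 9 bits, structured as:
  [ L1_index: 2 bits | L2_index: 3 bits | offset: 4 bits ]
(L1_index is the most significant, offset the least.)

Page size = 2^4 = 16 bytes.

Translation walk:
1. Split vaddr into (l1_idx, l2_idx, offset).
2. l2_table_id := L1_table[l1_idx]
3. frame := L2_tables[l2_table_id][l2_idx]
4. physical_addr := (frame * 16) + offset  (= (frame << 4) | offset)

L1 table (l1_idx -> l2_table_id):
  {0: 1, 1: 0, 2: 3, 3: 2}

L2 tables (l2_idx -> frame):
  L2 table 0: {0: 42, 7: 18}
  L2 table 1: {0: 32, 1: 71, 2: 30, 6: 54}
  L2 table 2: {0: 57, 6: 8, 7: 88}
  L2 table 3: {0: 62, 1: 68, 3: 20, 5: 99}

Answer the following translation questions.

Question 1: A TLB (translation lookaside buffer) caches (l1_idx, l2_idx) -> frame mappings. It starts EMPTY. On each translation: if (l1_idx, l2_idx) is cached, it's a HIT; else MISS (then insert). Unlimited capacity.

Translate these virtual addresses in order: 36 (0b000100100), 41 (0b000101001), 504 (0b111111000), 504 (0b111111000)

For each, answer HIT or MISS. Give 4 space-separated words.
Answer: MISS HIT MISS HIT

Derivation:
vaddr=36: (0,2) not in TLB -> MISS, insert
vaddr=41: (0,2) in TLB -> HIT
vaddr=504: (3,7) not in TLB -> MISS, insert
vaddr=504: (3,7) in TLB -> HIT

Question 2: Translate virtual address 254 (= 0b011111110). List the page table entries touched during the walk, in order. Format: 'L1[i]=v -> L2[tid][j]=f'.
Answer: L1[1]=0 -> L2[0][7]=18

Derivation:
vaddr = 254 = 0b011111110
Split: l1_idx=1, l2_idx=7, offset=14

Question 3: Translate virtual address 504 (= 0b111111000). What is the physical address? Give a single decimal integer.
Answer: 1416

Derivation:
vaddr = 504 = 0b111111000
Split: l1_idx=3, l2_idx=7, offset=8
L1[3] = 2
L2[2][7] = 88
paddr = 88 * 16 + 8 = 1416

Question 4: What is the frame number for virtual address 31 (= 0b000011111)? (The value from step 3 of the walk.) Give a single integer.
Answer: 71

Derivation:
vaddr = 31: l1_idx=0, l2_idx=1
L1[0] = 1; L2[1][1] = 71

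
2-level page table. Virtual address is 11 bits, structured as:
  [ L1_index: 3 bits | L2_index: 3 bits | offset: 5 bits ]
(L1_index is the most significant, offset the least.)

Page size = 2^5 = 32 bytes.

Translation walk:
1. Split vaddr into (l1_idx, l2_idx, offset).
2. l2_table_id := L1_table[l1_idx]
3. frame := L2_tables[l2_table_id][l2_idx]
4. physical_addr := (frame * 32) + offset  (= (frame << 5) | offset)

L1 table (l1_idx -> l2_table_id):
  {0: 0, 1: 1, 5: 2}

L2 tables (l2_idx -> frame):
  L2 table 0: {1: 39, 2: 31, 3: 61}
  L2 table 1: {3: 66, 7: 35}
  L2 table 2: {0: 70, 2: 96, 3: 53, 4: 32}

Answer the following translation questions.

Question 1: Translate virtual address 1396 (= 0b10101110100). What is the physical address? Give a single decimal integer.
vaddr = 1396 = 0b10101110100
Split: l1_idx=5, l2_idx=3, offset=20
L1[5] = 2
L2[2][3] = 53
paddr = 53 * 32 + 20 = 1716

Answer: 1716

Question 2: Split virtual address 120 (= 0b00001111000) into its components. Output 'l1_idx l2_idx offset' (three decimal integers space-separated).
vaddr = 120 = 0b00001111000
  top 3 bits -> l1_idx = 0
  next 3 bits -> l2_idx = 3
  bottom 5 bits -> offset = 24

Answer: 0 3 24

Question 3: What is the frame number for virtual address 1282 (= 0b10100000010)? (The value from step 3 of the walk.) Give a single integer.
vaddr = 1282: l1_idx=5, l2_idx=0
L1[5] = 2; L2[2][0] = 70

Answer: 70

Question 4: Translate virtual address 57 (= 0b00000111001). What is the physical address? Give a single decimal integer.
vaddr = 57 = 0b00000111001
Split: l1_idx=0, l2_idx=1, offset=25
L1[0] = 0
L2[0][1] = 39
paddr = 39 * 32 + 25 = 1273

Answer: 1273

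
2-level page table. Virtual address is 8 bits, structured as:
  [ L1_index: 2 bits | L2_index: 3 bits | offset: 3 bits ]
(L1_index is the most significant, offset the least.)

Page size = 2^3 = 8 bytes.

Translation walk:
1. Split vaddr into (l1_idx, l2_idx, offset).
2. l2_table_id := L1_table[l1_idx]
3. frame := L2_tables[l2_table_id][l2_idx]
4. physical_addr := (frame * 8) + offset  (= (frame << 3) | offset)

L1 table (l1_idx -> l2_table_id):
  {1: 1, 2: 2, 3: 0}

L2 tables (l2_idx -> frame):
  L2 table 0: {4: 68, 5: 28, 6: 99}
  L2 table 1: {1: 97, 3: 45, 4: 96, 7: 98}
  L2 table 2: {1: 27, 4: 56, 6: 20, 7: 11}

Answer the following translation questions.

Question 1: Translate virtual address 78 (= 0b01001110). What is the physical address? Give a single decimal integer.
vaddr = 78 = 0b01001110
Split: l1_idx=1, l2_idx=1, offset=6
L1[1] = 1
L2[1][1] = 97
paddr = 97 * 8 + 6 = 782

Answer: 782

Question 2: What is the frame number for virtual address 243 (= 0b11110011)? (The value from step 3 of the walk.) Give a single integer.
Answer: 99

Derivation:
vaddr = 243: l1_idx=3, l2_idx=6
L1[3] = 0; L2[0][6] = 99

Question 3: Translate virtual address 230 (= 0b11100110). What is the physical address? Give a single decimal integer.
vaddr = 230 = 0b11100110
Split: l1_idx=3, l2_idx=4, offset=6
L1[3] = 0
L2[0][4] = 68
paddr = 68 * 8 + 6 = 550

Answer: 550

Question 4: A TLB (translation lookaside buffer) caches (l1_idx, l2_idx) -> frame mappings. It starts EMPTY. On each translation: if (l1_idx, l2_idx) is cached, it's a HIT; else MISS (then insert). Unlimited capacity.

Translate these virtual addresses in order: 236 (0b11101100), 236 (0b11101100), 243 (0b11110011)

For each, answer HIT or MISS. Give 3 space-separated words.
vaddr=236: (3,5) not in TLB -> MISS, insert
vaddr=236: (3,5) in TLB -> HIT
vaddr=243: (3,6) not in TLB -> MISS, insert

Answer: MISS HIT MISS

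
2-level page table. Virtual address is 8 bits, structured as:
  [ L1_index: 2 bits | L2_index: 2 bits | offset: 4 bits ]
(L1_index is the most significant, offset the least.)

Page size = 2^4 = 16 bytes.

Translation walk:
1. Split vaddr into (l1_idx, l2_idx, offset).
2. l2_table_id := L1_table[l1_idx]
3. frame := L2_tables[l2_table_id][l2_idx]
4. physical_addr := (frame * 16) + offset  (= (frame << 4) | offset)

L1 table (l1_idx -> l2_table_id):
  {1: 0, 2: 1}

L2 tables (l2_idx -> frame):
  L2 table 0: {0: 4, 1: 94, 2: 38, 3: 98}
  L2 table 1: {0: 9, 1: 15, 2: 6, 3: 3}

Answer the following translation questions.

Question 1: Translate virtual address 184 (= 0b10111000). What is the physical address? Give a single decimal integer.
Answer: 56

Derivation:
vaddr = 184 = 0b10111000
Split: l1_idx=2, l2_idx=3, offset=8
L1[2] = 1
L2[1][3] = 3
paddr = 3 * 16 + 8 = 56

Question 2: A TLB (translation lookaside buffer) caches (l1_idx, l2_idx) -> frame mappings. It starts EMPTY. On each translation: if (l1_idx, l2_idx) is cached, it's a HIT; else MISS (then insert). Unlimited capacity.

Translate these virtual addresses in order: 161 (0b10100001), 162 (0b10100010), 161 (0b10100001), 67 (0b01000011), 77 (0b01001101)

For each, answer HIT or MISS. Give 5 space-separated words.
Answer: MISS HIT HIT MISS HIT

Derivation:
vaddr=161: (2,2) not in TLB -> MISS, insert
vaddr=162: (2,2) in TLB -> HIT
vaddr=161: (2,2) in TLB -> HIT
vaddr=67: (1,0) not in TLB -> MISS, insert
vaddr=77: (1,0) in TLB -> HIT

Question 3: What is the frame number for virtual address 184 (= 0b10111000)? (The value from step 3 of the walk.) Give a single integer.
Answer: 3

Derivation:
vaddr = 184: l1_idx=2, l2_idx=3
L1[2] = 1; L2[1][3] = 3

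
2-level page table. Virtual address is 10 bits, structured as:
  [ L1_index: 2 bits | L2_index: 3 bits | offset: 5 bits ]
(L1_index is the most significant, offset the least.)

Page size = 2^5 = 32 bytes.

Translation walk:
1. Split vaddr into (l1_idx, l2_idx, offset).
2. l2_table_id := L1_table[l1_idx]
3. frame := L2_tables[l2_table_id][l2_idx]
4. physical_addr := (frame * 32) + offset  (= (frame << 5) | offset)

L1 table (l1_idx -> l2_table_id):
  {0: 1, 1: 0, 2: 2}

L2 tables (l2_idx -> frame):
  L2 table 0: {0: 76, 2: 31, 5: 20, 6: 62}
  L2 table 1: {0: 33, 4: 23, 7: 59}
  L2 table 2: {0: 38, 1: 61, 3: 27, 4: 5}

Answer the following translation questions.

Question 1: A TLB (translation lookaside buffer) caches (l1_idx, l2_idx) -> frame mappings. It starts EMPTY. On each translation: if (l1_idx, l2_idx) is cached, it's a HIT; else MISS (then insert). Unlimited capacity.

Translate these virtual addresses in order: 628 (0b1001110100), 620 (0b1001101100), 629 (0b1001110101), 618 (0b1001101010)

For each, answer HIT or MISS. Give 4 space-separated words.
Answer: MISS HIT HIT HIT

Derivation:
vaddr=628: (2,3) not in TLB -> MISS, insert
vaddr=620: (2,3) in TLB -> HIT
vaddr=629: (2,3) in TLB -> HIT
vaddr=618: (2,3) in TLB -> HIT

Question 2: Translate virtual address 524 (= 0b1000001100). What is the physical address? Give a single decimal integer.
vaddr = 524 = 0b1000001100
Split: l1_idx=2, l2_idx=0, offset=12
L1[2] = 2
L2[2][0] = 38
paddr = 38 * 32 + 12 = 1228

Answer: 1228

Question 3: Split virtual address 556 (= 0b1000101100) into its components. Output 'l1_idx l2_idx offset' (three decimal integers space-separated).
Answer: 2 1 12

Derivation:
vaddr = 556 = 0b1000101100
  top 2 bits -> l1_idx = 2
  next 3 bits -> l2_idx = 1
  bottom 5 bits -> offset = 12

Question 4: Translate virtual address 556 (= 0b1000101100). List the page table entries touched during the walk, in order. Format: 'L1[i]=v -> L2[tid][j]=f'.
vaddr = 556 = 0b1000101100
Split: l1_idx=2, l2_idx=1, offset=12

Answer: L1[2]=2 -> L2[2][1]=61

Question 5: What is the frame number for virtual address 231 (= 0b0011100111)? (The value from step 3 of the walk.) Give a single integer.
Answer: 59

Derivation:
vaddr = 231: l1_idx=0, l2_idx=7
L1[0] = 1; L2[1][7] = 59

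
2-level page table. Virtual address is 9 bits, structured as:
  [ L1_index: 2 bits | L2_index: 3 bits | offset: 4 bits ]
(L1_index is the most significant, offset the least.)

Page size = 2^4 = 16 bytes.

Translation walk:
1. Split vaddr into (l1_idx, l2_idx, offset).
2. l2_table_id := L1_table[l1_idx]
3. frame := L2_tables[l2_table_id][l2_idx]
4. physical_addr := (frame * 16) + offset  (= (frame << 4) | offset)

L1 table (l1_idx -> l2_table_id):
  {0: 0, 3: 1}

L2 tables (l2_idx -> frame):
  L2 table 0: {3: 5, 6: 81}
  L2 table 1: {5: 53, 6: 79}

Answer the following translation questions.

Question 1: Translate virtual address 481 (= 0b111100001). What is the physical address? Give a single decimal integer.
vaddr = 481 = 0b111100001
Split: l1_idx=3, l2_idx=6, offset=1
L1[3] = 1
L2[1][6] = 79
paddr = 79 * 16 + 1 = 1265

Answer: 1265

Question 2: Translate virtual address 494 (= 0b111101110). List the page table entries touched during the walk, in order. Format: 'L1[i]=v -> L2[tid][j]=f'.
vaddr = 494 = 0b111101110
Split: l1_idx=3, l2_idx=6, offset=14

Answer: L1[3]=1 -> L2[1][6]=79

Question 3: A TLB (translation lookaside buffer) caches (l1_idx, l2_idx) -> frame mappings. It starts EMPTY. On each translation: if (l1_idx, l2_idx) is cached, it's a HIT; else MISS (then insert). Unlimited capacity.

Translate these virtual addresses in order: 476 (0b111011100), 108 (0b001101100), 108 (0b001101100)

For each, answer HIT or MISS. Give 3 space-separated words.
vaddr=476: (3,5) not in TLB -> MISS, insert
vaddr=108: (0,6) not in TLB -> MISS, insert
vaddr=108: (0,6) in TLB -> HIT

Answer: MISS MISS HIT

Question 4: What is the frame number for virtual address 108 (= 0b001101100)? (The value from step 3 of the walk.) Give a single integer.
vaddr = 108: l1_idx=0, l2_idx=6
L1[0] = 0; L2[0][6] = 81

Answer: 81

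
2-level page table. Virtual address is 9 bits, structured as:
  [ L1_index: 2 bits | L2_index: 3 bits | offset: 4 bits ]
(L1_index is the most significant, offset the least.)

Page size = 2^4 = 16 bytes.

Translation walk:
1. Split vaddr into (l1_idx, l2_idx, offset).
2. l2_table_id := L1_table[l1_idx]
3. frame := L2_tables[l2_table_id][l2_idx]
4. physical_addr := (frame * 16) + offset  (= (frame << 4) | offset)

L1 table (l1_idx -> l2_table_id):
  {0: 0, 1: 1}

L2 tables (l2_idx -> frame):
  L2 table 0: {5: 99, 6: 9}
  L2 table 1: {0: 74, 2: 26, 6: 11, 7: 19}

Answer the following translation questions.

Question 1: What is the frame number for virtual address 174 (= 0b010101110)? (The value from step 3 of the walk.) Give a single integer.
Answer: 26

Derivation:
vaddr = 174: l1_idx=1, l2_idx=2
L1[1] = 1; L2[1][2] = 26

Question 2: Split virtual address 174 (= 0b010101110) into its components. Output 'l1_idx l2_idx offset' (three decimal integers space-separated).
Answer: 1 2 14

Derivation:
vaddr = 174 = 0b010101110
  top 2 bits -> l1_idx = 1
  next 3 bits -> l2_idx = 2
  bottom 4 bits -> offset = 14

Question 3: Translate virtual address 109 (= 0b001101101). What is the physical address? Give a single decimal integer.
Answer: 157

Derivation:
vaddr = 109 = 0b001101101
Split: l1_idx=0, l2_idx=6, offset=13
L1[0] = 0
L2[0][6] = 9
paddr = 9 * 16 + 13 = 157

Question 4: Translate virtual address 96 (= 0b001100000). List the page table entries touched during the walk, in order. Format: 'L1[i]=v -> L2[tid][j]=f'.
vaddr = 96 = 0b001100000
Split: l1_idx=0, l2_idx=6, offset=0

Answer: L1[0]=0 -> L2[0][6]=9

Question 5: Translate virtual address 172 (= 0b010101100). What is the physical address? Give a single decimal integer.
vaddr = 172 = 0b010101100
Split: l1_idx=1, l2_idx=2, offset=12
L1[1] = 1
L2[1][2] = 26
paddr = 26 * 16 + 12 = 428

Answer: 428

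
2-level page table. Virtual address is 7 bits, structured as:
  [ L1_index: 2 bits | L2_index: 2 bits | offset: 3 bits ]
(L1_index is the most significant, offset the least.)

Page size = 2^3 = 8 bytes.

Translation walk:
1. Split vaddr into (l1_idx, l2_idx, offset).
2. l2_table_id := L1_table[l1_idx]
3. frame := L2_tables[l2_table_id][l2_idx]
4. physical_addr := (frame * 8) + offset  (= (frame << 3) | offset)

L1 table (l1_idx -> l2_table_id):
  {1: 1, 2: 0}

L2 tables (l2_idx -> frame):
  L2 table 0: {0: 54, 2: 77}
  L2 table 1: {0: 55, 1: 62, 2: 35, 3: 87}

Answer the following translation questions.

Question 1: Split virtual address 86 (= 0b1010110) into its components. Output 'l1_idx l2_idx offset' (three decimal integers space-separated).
Answer: 2 2 6

Derivation:
vaddr = 86 = 0b1010110
  top 2 bits -> l1_idx = 2
  next 2 bits -> l2_idx = 2
  bottom 3 bits -> offset = 6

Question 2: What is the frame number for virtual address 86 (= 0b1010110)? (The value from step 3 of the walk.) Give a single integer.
vaddr = 86: l1_idx=2, l2_idx=2
L1[2] = 0; L2[0][2] = 77

Answer: 77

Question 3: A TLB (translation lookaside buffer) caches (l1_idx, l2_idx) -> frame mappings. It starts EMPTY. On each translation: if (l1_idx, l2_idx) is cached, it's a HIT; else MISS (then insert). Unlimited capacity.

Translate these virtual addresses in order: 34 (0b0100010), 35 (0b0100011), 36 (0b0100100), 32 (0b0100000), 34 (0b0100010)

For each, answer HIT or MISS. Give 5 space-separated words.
Answer: MISS HIT HIT HIT HIT

Derivation:
vaddr=34: (1,0) not in TLB -> MISS, insert
vaddr=35: (1,0) in TLB -> HIT
vaddr=36: (1,0) in TLB -> HIT
vaddr=32: (1,0) in TLB -> HIT
vaddr=34: (1,0) in TLB -> HIT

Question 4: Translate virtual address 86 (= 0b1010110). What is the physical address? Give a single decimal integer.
Answer: 622

Derivation:
vaddr = 86 = 0b1010110
Split: l1_idx=2, l2_idx=2, offset=6
L1[2] = 0
L2[0][2] = 77
paddr = 77 * 8 + 6 = 622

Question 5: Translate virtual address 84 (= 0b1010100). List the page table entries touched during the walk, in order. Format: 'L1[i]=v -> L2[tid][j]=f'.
vaddr = 84 = 0b1010100
Split: l1_idx=2, l2_idx=2, offset=4

Answer: L1[2]=0 -> L2[0][2]=77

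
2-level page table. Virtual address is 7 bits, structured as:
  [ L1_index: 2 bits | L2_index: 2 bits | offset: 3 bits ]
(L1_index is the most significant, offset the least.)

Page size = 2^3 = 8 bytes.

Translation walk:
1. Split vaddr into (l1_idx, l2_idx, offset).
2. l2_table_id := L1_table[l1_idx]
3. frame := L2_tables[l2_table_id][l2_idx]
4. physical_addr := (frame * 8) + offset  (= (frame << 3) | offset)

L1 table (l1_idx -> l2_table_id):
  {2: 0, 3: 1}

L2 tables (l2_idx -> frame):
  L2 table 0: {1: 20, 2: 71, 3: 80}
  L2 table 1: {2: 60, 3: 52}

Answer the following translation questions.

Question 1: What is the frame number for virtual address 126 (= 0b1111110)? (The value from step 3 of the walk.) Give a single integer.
Answer: 52

Derivation:
vaddr = 126: l1_idx=3, l2_idx=3
L1[3] = 1; L2[1][3] = 52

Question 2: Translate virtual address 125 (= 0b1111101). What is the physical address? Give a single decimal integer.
Answer: 421

Derivation:
vaddr = 125 = 0b1111101
Split: l1_idx=3, l2_idx=3, offset=5
L1[3] = 1
L2[1][3] = 52
paddr = 52 * 8 + 5 = 421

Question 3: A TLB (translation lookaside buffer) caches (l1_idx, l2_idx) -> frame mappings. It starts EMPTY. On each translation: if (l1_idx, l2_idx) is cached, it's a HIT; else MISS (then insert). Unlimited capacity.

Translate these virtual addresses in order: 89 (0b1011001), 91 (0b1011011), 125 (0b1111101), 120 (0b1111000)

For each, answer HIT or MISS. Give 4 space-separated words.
Answer: MISS HIT MISS HIT

Derivation:
vaddr=89: (2,3) not in TLB -> MISS, insert
vaddr=91: (2,3) in TLB -> HIT
vaddr=125: (3,3) not in TLB -> MISS, insert
vaddr=120: (3,3) in TLB -> HIT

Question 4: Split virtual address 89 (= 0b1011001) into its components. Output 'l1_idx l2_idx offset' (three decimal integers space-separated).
Answer: 2 3 1

Derivation:
vaddr = 89 = 0b1011001
  top 2 bits -> l1_idx = 2
  next 2 bits -> l2_idx = 3
  bottom 3 bits -> offset = 1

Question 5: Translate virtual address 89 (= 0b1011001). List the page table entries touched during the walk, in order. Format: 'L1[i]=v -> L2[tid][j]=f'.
vaddr = 89 = 0b1011001
Split: l1_idx=2, l2_idx=3, offset=1

Answer: L1[2]=0 -> L2[0][3]=80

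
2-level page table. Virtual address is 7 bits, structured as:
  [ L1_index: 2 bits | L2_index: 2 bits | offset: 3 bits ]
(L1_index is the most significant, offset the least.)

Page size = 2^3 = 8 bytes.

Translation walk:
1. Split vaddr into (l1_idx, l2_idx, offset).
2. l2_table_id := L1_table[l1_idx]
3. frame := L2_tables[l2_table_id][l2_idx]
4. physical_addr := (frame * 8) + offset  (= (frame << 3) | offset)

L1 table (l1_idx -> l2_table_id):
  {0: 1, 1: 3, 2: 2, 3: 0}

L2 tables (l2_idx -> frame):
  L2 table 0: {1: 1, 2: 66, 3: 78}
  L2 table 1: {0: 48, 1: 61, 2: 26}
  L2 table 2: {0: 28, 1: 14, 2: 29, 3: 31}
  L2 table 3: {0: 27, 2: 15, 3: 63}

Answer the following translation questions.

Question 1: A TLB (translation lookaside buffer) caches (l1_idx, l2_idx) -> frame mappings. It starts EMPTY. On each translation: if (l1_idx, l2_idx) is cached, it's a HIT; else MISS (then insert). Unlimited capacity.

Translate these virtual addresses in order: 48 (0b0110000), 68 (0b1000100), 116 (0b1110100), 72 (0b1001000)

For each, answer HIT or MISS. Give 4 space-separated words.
vaddr=48: (1,2) not in TLB -> MISS, insert
vaddr=68: (2,0) not in TLB -> MISS, insert
vaddr=116: (3,2) not in TLB -> MISS, insert
vaddr=72: (2,1) not in TLB -> MISS, insert

Answer: MISS MISS MISS MISS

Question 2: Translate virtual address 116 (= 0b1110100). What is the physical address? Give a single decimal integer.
vaddr = 116 = 0b1110100
Split: l1_idx=3, l2_idx=2, offset=4
L1[3] = 0
L2[0][2] = 66
paddr = 66 * 8 + 4 = 532

Answer: 532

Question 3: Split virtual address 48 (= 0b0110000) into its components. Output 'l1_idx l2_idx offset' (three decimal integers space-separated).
vaddr = 48 = 0b0110000
  top 2 bits -> l1_idx = 1
  next 2 bits -> l2_idx = 2
  bottom 3 bits -> offset = 0

Answer: 1 2 0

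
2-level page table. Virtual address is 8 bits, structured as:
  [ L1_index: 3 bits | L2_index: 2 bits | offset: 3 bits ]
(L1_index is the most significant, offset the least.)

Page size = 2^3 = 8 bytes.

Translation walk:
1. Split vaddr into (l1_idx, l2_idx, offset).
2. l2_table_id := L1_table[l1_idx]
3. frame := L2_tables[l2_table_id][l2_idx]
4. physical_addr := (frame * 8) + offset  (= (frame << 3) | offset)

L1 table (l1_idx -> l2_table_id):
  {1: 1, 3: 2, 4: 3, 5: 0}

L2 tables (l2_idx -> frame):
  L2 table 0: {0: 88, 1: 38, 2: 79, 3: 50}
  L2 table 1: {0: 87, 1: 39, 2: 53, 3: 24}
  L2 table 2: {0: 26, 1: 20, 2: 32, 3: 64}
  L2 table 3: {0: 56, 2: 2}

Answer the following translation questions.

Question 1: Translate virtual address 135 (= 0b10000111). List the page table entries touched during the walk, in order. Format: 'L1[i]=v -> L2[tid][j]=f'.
vaddr = 135 = 0b10000111
Split: l1_idx=4, l2_idx=0, offset=7

Answer: L1[4]=3 -> L2[3][0]=56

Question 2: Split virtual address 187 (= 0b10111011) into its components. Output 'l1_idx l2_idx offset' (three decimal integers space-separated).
vaddr = 187 = 0b10111011
  top 3 bits -> l1_idx = 5
  next 2 bits -> l2_idx = 3
  bottom 3 bits -> offset = 3

Answer: 5 3 3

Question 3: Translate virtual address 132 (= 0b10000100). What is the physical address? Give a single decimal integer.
Answer: 452

Derivation:
vaddr = 132 = 0b10000100
Split: l1_idx=4, l2_idx=0, offset=4
L1[4] = 3
L2[3][0] = 56
paddr = 56 * 8 + 4 = 452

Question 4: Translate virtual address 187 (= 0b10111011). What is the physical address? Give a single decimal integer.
vaddr = 187 = 0b10111011
Split: l1_idx=5, l2_idx=3, offset=3
L1[5] = 0
L2[0][3] = 50
paddr = 50 * 8 + 3 = 403

Answer: 403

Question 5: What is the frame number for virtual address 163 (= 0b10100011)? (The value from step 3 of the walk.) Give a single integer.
vaddr = 163: l1_idx=5, l2_idx=0
L1[5] = 0; L2[0][0] = 88

Answer: 88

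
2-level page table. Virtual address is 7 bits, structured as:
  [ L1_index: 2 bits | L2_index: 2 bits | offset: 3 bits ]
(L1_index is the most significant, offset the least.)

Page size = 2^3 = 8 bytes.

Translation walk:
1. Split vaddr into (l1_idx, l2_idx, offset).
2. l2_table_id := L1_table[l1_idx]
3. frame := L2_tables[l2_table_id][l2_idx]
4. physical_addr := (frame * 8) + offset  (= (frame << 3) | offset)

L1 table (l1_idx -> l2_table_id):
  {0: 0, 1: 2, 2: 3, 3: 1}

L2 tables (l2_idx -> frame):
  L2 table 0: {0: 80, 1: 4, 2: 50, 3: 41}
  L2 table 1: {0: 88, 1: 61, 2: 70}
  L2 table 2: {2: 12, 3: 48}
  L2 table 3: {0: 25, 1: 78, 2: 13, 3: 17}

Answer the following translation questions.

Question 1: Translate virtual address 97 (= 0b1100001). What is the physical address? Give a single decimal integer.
Answer: 705

Derivation:
vaddr = 97 = 0b1100001
Split: l1_idx=3, l2_idx=0, offset=1
L1[3] = 1
L2[1][0] = 88
paddr = 88 * 8 + 1 = 705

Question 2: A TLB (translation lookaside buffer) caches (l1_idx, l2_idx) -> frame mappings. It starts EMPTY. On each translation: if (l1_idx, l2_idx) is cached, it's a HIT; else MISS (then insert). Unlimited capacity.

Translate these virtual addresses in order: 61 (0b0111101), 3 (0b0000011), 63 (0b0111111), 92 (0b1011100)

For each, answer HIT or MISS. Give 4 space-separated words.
Answer: MISS MISS HIT MISS

Derivation:
vaddr=61: (1,3) not in TLB -> MISS, insert
vaddr=3: (0,0) not in TLB -> MISS, insert
vaddr=63: (1,3) in TLB -> HIT
vaddr=92: (2,3) not in TLB -> MISS, insert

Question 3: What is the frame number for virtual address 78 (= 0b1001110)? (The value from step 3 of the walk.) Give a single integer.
vaddr = 78: l1_idx=2, l2_idx=1
L1[2] = 3; L2[3][1] = 78

Answer: 78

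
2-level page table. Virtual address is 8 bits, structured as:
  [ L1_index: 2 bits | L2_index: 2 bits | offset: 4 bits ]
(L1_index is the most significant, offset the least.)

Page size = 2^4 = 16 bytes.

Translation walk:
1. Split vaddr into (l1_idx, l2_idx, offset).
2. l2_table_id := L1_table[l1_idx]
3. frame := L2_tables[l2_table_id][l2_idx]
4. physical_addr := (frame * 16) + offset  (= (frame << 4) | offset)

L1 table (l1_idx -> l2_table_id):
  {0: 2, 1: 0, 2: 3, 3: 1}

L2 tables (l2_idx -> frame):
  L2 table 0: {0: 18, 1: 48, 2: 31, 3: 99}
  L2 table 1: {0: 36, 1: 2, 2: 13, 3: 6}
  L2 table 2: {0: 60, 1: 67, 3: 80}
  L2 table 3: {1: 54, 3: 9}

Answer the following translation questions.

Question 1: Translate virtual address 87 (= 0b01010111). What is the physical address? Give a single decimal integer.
Answer: 775

Derivation:
vaddr = 87 = 0b01010111
Split: l1_idx=1, l2_idx=1, offset=7
L1[1] = 0
L2[0][1] = 48
paddr = 48 * 16 + 7 = 775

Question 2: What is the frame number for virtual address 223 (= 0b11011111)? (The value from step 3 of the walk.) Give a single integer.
Answer: 2

Derivation:
vaddr = 223: l1_idx=3, l2_idx=1
L1[3] = 1; L2[1][1] = 2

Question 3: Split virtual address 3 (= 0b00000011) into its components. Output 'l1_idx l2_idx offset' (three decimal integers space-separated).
vaddr = 3 = 0b00000011
  top 2 bits -> l1_idx = 0
  next 2 bits -> l2_idx = 0
  bottom 4 bits -> offset = 3

Answer: 0 0 3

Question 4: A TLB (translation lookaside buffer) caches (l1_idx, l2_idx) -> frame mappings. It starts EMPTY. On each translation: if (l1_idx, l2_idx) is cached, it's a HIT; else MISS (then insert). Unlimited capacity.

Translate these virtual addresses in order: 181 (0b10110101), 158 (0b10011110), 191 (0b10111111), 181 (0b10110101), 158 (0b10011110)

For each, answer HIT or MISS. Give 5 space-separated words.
vaddr=181: (2,3) not in TLB -> MISS, insert
vaddr=158: (2,1) not in TLB -> MISS, insert
vaddr=191: (2,3) in TLB -> HIT
vaddr=181: (2,3) in TLB -> HIT
vaddr=158: (2,1) in TLB -> HIT

Answer: MISS MISS HIT HIT HIT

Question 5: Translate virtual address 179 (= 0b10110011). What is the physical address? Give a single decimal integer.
vaddr = 179 = 0b10110011
Split: l1_idx=2, l2_idx=3, offset=3
L1[2] = 3
L2[3][3] = 9
paddr = 9 * 16 + 3 = 147

Answer: 147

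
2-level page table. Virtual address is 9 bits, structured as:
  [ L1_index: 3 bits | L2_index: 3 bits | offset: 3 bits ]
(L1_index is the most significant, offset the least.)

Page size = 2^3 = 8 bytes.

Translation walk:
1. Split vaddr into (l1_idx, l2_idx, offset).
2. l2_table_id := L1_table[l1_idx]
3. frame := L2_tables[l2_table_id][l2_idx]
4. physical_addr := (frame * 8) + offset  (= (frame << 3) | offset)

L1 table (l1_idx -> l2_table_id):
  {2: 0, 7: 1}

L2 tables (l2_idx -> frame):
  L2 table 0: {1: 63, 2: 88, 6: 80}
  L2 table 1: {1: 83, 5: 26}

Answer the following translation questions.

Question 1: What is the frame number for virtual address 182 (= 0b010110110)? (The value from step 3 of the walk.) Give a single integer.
vaddr = 182: l1_idx=2, l2_idx=6
L1[2] = 0; L2[0][6] = 80

Answer: 80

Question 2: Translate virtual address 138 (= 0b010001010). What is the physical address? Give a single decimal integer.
vaddr = 138 = 0b010001010
Split: l1_idx=2, l2_idx=1, offset=2
L1[2] = 0
L2[0][1] = 63
paddr = 63 * 8 + 2 = 506

Answer: 506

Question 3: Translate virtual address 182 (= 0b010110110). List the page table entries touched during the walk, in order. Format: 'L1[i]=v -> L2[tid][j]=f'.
Answer: L1[2]=0 -> L2[0][6]=80

Derivation:
vaddr = 182 = 0b010110110
Split: l1_idx=2, l2_idx=6, offset=6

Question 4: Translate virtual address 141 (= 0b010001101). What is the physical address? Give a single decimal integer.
vaddr = 141 = 0b010001101
Split: l1_idx=2, l2_idx=1, offset=5
L1[2] = 0
L2[0][1] = 63
paddr = 63 * 8 + 5 = 509

Answer: 509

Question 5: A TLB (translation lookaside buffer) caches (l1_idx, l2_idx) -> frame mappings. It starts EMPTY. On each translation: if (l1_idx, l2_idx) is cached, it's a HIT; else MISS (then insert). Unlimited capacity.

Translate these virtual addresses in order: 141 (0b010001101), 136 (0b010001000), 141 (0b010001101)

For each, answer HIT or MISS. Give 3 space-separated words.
Answer: MISS HIT HIT

Derivation:
vaddr=141: (2,1) not in TLB -> MISS, insert
vaddr=136: (2,1) in TLB -> HIT
vaddr=141: (2,1) in TLB -> HIT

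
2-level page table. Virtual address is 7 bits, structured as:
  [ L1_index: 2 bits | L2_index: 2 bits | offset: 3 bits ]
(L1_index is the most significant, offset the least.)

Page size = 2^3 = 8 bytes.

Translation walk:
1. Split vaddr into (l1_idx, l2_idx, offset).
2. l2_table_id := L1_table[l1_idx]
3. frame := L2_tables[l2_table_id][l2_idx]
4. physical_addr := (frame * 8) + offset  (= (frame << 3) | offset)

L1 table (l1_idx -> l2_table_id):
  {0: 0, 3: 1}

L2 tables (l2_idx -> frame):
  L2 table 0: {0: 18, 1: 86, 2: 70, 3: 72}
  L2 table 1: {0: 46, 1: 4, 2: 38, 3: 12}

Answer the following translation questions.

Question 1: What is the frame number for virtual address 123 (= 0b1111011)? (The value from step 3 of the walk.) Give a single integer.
Answer: 12

Derivation:
vaddr = 123: l1_idx=3, l2_idx=3
L1[3] = 1; L2[1][3] = 12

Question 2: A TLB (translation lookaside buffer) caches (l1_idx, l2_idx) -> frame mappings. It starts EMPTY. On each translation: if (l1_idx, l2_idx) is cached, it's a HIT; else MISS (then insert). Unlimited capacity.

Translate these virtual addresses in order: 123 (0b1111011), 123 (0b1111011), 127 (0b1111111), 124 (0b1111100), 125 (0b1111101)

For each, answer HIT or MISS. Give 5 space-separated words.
Answer: MISS HIT HIT HIT HIT

Derivation:
vaddr=123: (3,3) not in TLB -> MISS, insert
vaddr=123: (3,3) in TLB -> HIT
vaddr=127: (3,3) in TLB -> HIT
vaddr=124: (3,3) in TLB -> HIT
vaddr=125: (3,3) in TLB -> HIT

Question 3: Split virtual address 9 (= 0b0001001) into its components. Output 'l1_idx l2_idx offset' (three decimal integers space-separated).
Answer: 0 1 1

Derivation:
vaddr = 9 = 0b0001001
  top 2 bits -> l1_idx = 0
  next 2 bits -> l2_idx = 1
  bottom 3 bits -> offset = 1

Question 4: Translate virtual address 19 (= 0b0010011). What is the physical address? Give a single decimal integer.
vaddr = 19 = 0b0010011
Split: l1_idx=0, l2_idx=2, offset=3
L1[0] = 0
L2[0][2] = 70
paddr = 70 * 8 + 3 = 563

Answer: 563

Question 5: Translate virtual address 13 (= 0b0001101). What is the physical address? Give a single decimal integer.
vaddr = 13 = 0b0001101
Split: l1_idx=0, l2_idx=1, offset=5
L1[0] = 0
L2[0][1] = 86
paddr = 86 * 8 + 5 = 693

Answer: 693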